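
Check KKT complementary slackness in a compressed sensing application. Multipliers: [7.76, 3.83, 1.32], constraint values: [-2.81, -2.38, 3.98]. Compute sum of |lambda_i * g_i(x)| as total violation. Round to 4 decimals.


KKT complementary slackness check:
lambda_1 * g_1 = 7.76 * -2.81 = -21.8056
lambda_2 * g_2 = 3.83 * -2.38 = -9.1154
lambda_3 * g_3 = 1.32 * 3.98 = 5.2536
Total violation = 21.8056 + 9.1154 + 5.2536 = 36.1746


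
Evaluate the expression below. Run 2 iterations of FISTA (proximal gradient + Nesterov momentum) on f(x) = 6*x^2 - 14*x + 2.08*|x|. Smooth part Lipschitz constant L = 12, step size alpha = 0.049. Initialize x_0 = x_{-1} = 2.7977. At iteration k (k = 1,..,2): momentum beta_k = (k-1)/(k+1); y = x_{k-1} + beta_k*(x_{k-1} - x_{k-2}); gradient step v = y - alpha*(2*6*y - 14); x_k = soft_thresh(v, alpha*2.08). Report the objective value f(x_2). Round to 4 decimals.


FISTA on f(x) = 6*x^2 - 14*x + 2.08*|x|
L = 12, alpha = 0.049
Iteration 1: beta = 0.0, y = 2.7977 + 0.0*(2.7977 - 2.7977) = 2.7977
  grad(y) = 19.5724, v = y - alpha*grad = 1.8387
  prox(v) = soft_thresh(1.8387, 0.1019) = 1.7367
Iteration 2: beta = 0.3333, y = 1.7367 + 0.3333*(1.7367 - 2.7977) = 1.3831
  grad(y) = 2.5969, v = y - alpha*grad = 1.2558
  prox(v) = soft_thresh(1.2558, 0.1019) = 1.1539
f(x_2) = 6*1.1539^2 - 14*1.1539 + 2.08*|1.1539| = -5.7656


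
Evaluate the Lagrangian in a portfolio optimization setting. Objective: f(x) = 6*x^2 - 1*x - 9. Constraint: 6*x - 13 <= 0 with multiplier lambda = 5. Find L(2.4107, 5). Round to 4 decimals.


Step 1: Evaluate f(x).
f(2.4107) = 6*2.4107^2 - 1*2.4107 - 9 = 23.4581
Step 2: Evaluate g(x).
g(2.4107) = 6*2.4107 - 13 = 1.4642
Step 3: Compute Lagrangian.
L = 23.4581 + 5*1.4642 = 30.7791


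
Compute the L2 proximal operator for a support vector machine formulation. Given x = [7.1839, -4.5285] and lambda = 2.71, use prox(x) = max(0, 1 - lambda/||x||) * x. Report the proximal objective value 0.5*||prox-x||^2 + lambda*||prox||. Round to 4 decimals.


Step 1: Compute ||x||.
||x|| = 8.4921
Step 2: Compute scaling factor.
scale = max(0, 1 - 2.71/8.4921) = 0.6809
Step 3: prox(x) = [4.8914, -3.0834]
||prox(x)|| = 5.7821
Step 4: Proximal objective.
0.5*||prox-x||^2 = 3.6721
lambda*||prox|| = 15.6695
Total = 19.3415


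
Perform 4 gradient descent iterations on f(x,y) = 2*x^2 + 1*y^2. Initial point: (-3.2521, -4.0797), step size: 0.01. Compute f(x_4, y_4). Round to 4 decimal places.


Gradient descent on f(x,y) = 2*x^2 + 1*y^2.
Starting point: (-3.2521, -4.0797), alpha = 0.01
Step 1: grad_x = 2*2*-3.2521 = -13.0084, grad_y = 2*1*-4.0797 = -8.1594
  x_1 = -3.2521 - 0.01*-13.0084 = -3.122
  y_1 = -4.0797 - 0.01*-8.1594 = -3.9981
Step 2: grad_x = 2*2*-3.122 = -12.4881, grad_y = 2*1*-3.9981 = -7.9962
  x_2 = -3.122 - 0.01*-12.4881 = -2.9971
  y_2 = -3.9981 - 0.01*-7.9962 = -3.9181
Step 3: grad_x = 2*2*-2.9971 = -11.9885, grad_y = 2*1*-3.9181 = -7.8363
  x_3 = -2.9971 - 0.01*-11.9885 = -2.8772
  y_3 = -3.9181 - 0.01*-7.8363 = -3.8398
Step 4: grad_x = 2*2*-2.8772 = -11.509, grad_y = 2*1*-3.8398 = -7.6796
  x_4 = -2.8772 - 0.01*-11.509 = -2.7622
  y_4 = -3.8398 - 0.01*-7.6796 = -3.763
f(-2.7622, -3.763) = 2*(-2.7622)^2 + 1*(-3.763)^2 = 29.4191


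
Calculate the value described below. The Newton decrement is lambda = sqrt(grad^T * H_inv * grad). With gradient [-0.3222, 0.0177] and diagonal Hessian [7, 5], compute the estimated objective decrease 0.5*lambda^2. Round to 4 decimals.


Step 1: H is diagonal, so H^(-1) * g = [-0.046, 0.0035].
Step 2: g^T H^(-1) g = sum_i g_i^2 / H_ii
  = (-0.3222)^2/7 + (0.0177)^2/5
  = 0.0148 + 0.0001 = 0.0149
Step 3: Objective decrease = 0.5 * g^T H^(-1) g = 0.0074


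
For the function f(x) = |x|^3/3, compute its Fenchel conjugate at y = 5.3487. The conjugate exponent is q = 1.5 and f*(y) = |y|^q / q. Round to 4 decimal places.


The conjugate exponent q satisfies 1/p + 1/q = 1.
p = 3, so q = 3/(3 - 1) = 1.5
|y|^q = 5.3487^1.5 = 12.3701
f*(5.3487) = 12.3701 / 1.5 = 8.2467


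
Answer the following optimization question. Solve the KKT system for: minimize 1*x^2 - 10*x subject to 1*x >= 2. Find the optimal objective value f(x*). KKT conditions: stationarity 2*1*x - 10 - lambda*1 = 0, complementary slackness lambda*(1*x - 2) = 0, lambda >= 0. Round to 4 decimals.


Step 1: Try lambda = 0 (constraint inactive).
Stationarity: 2*1*x - 10 = 0
x* = 10/(2*1) = 5.0
Check constraint: 1*5.0 = 5.0 >= 2 -- satisfied.
Step 2: Compute optimal value.
f(x*) = 1*5.0^2 - 10*5.0 = -25.0


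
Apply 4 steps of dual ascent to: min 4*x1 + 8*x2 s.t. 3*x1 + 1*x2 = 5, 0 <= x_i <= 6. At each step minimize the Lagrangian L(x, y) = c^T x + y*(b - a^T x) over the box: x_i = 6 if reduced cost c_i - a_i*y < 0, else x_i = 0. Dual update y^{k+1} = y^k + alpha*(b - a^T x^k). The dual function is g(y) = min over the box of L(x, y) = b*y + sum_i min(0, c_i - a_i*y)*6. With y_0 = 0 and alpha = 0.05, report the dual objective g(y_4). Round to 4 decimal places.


Dual ascent for LP: min 4*x1 + 8*x2, 3*x1 + 1*x2 = 5, 0 <= x_i <= 6
Step 1: y^k = 0.0, reduced costs: (4.0, 8.0)
  x^k = (0.0, 0.0), subgradient = b - a^T x = 5.0
  y^{k+1} = 0.0 + 0.05*5.0 = 0.25
Step 2: y^k = 0.25, reduced costs: (3.25, 7.75)
  x^k = (0.0, 0.0), subgradient = b - a^T x = 5.0
  y^{k+1} = 0.25 + 0.05*5.0 = 0.5
Step 3: y^k = 0.5, reduced costs: (2.5, 7.5)
  x^k = (0.0, 0.0), subgradient = b - a^T x = 5.0
  y^{k+1} = 0.5 + 0.05*5.0 = 0.75
Step 4: y^k = 0.75, reduced costs: (1.75, 7.25)
  x^k = (0.0, 0.0), subgradient = b - a^T x = 5.0
  y^{k+1} = 0.75 + 0.05*5.0 = 1.0
Dual objective at y_4 = 1.0: reduced costs (1.0, 7.0), box minimizer x = (0.0, 0.0)
g(y_4) = b*y + (c1 - a1*y)*x1 + (c2 - a2*y)*x2 = 5*1.0 + 1.0*0.0 + 7.0*0.0 = 5.0 + 0.0 + 0.0 = 5.0


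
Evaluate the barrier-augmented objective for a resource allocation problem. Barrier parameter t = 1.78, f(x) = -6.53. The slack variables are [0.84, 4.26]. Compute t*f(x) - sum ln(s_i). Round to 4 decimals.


Step 1: Compute log-barrier.
ln values: [-0.1744, 1.4493]
phi = -(-0.1744 + 1.4493) = -1.2749
Step 2: Compute augmented objective.
t*f(x) = 1.78*-6.53 = -11.6234
Total = -11.6234 - 1.2749 = -12.8983


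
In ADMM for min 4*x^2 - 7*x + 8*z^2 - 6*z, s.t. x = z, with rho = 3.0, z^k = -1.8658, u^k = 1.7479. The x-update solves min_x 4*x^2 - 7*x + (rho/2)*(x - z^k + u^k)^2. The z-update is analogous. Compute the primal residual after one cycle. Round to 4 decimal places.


ADMM iteration with rho = 3.0, z^k = -1.8658, u^k = 1.7479
Step 1: x-update.
Minimize 4*x^2 - 7*x + (3.0/2)*(x + 1.8658 + 1.7479)^2
FOC: (2*4 + 3.0)*x = 7 + 3.0*(-1.8658 - 1.7479)
x^{k+1} = -0.3492
Step 2: z-update.
Minimize 8*z^2 - 6*z + (3.0/2)*(-0.3492 - z + 1.7479)^2
FOC: (2*8 + 3.0)*z = 6 + 3.0*(-0.3492 + 1.7479)
z^{k+1} = 0.5366
Step 3: u-update.
u^{k+1} = 1.7479 - 0.3492 - 0.5366 = 0.8621
Step 4: Primal residual = |-0.3492 - 0.5366| = 0.8858


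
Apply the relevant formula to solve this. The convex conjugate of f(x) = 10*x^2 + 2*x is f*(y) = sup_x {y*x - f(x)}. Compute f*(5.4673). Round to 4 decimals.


f*(y) = sup_x {y*x - a*x^2 - b*x} = sup_x {(y-b)*x - a*x^2}
FOC: (y - b) - 2a*x = 0 => x* = (y - b)/(2a)
x* = (5.4673 - 2)/(2*10) = 0.1734
f*(5.4673) = (y-b)^2/(4a) = (5.4673 - 2)^2/(4*10)
= 12.0222/40 = 0.3006


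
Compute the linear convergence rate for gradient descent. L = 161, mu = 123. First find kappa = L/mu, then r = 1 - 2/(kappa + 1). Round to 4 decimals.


Step 1: Compute the condition number.
kappa = L/mu = 161/123 = 1.3089
Step 2: Compute the convergence rate.
r = 1 - 2/(kappa + 1) = 1 - 2*mu/(L + mu) = (L - mu)/(L + mu) = 38/284 = 0.1338


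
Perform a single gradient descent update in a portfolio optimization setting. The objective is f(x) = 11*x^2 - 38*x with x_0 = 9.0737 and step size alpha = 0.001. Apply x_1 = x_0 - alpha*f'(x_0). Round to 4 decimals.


We compute the gradient at x_0 and apply the update.
f'(x) = 22*x - 38
f'(9.0737) = 22*9.0737 - 38 = 161.6214
x_1 = 9.0737 - 0.001*161.6214 = 8.9121


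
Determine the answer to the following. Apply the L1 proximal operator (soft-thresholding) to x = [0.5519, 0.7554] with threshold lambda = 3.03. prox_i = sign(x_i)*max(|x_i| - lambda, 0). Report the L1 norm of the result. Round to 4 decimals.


Soft-thresholding with lambda = 3.03:
prox(0.5519) = sign(0.5519)*max(|0.5519| - 3.03, 0) = 0.0
prox(0.7554) = sign(0.7554)*max(|0.7554| - 3.03, 0) = 0.0
prox(x) = [0.0, 0.0]
||prox(x)||_1 = 0.0 + 0.0 = 0.0


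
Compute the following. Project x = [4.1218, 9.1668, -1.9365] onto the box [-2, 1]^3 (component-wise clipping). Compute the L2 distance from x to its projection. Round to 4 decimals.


Project each component onto [-2, 1].
clip(4.1218) = 1.0, clip(9.1668) = 1.0, clip(-1.9365) = -1.9365
Projection = [1.0, 1.0, -1.9365]
Squared diffs: [9.7456, 66.6966, 0.0]
Distance = sqrt(76.4422) = 8.7431


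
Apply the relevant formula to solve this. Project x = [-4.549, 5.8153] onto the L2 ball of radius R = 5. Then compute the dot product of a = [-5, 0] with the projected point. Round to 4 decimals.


Step 1: Compute ||x|| (intermediates to 6 decimals).
||x|| = sqrt((-4.549)^2 + 5.8153^2) = 7.383164
Step 2: Project.
Since ||x|| > R, scale = R/||x|| = 5/7.383164 = 0.677216, proj(x) = scale * x
proj(x) = [-3.080656, 3.938214]
Step 3: Dot product.
a^T * proj(x) = -5*(-3.080656) + 0*3.938214 = 15.4033


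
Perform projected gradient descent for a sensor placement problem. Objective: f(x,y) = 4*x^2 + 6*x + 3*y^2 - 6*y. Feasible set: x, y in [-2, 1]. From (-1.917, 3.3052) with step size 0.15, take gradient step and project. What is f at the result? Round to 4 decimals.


Step 1: Compute gradient at (-1.917, 3.3052).
grad_x = 2*4*-1.917 + 6 = -9.336
grad_y = 2*3*3.3052 - 6 = 13.8312
Step 2: Gradient step.
x_raw = -1.917 - 0.15*-9.336 = -0.5166
y_raw = 3.3052 - 0.15*13.8312 = 1.2305
Step 3: Project onto [-2, 1].
x_proj = clip(-0.5166) = -0.5166
y_proj = clip(1.2305) = 1.0
Step 4: Evaluate f.
f(-0.5166, 1.0) = -5.0321


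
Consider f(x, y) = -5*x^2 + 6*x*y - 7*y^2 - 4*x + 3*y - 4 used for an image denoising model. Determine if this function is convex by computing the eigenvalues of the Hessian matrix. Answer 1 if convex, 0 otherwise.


The Hessian of f(x,y) = -5*x^2 + 6*x*y - 7*y^2 - 4*x + 3*y - 4 is:
H = [[-10, 6], [6, -14]]
Trace = -10 - 14 = -24
Determinant = -10*-14 - (6)^2 = 104
Discriminant = (-24)^2 - 4*104 = 160.0
Eigenvalues: lambda_1 = -18.3246, lambda_2 = -5.6754
The function is not convex.

0


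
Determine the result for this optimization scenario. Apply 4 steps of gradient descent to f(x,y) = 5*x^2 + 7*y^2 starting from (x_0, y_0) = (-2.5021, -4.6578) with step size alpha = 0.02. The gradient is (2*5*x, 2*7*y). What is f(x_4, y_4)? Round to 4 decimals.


Gradient descent on f(x,y) = 5*x^2 + 7*y^2.
Starting point: (-2.5021, -4.6578), alpha = 0.02
Step 1: grad_x = 2*5*-2.5021 = -25.021, grad_y = 2*7*-4.6578 = -65.2092
  x_1 = -2.5021 - 0.02*-25.021 = -2.0017
  y_1 = -4.6578 - 0.02*-65.2092 = -3.3536
Step 2: grad_x = 2*5*-2.0017 = -20.0168, grad_y = 2*7*-3.3536 = -46.9506
  x_2 = -2.0017 - 0.02*-20.0168 = -1.6013
  y_2 = -3.3536 - 0.02*-46.9506 = -2.4146
Step 3: grad_x = 2*5*-1.6013 = -16.0134, grad_y = 2*7*-2.4146 = -33.8044
  x_3 = -1.6013 - 0.02*-16.0134 = -1.2811
  y_3 = -2.4146 - 0.02*-33.8044 = -1.7385
Step 4: grad_x = 2*5*-1.2811 = -12.8108, grad_y = 2*7*-1.7385 = -24.3392
  x_4 = -1.2811 - 0.02*-12.8108 = -1.0249
  y_4 = -1.7385 - 0.02*-24.3392 = -1.2517
f(-1.0249, -1.2517) = 5*(-1.0249)^2 + 7*(-1.2517)^2 = 16.2195


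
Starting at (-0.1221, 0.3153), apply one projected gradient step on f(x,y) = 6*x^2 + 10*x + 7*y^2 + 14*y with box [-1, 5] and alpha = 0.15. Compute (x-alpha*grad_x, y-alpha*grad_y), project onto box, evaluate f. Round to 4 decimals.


Step 1: Compute gradient at (-0.1221, 0.3153).
grad_x = 2*6*-0.1221 + 10 = 8.5348
grad_y = 2*7*0.3153 + 14 = 18.4142
Step 2: Gradient step.
x_raw = -0.1221 - 0.15*8.5348 = -1.4023
y_raw = 0.3153 - 0.15*18.4142 = -2.4468
Step 3: Project onto [-1, 5].
x_proj = clip(-1.4023) = -1.0
y_proj = clip(-2.4468) = -1.0
Step 4: Evaluate f.
f(-1.0, -1.0) = -11.0


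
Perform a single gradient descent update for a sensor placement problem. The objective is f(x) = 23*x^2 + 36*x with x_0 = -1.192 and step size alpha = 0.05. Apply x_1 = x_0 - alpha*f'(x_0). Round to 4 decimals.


We compute the gradient at x_0 and apply the update.
f'(x) = 46*x + 36
f'(-1.192) = 46*-1.192 + 36 = -18.832
x_1 = -1.192 - 0.05*-18.832 = -0.2504


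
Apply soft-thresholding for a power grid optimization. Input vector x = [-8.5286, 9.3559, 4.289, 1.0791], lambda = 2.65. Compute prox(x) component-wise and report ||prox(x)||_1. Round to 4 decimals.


Soft-thresholding with lambda = 2.65:
prox(-8.5286) = sign(-8.5286)*max(|-8.5286| - 2.65, 0) = -5.8786
prox(9.3559) = sign(9.3559)*max(|9.3559| - 2.65, 0) = 6.7059
prox(4.289) = sign(4.289)*max(|4.289| - 2.65, 0) = 1.639
prox(1.0791) = sign(1.0791)*max(|1.0791| - 2.65, 0) = 0.0
prox(x) = [-5.8786, 6.7059, 1.639, 0.0]
||prox(x)||_1 = 5.8786 + 6.7059 + 1.639 + 0.0 = 14.2235


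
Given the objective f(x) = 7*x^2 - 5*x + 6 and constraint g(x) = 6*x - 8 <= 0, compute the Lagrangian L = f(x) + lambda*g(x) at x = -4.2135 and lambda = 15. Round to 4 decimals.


Step 1: Evaluate f(x).
f(-4.2135) = 7*(-4.2135)^2 - 5*(-4.2135) + 6 = 151.3426
Step 2: Evaluate g(x).
g(-4.2135) = 6*-4.2135 - 8 = -33.281
Step 3: Compute Lagrangian.
L = 151.3426 + 15*-33.281 = -347.8724


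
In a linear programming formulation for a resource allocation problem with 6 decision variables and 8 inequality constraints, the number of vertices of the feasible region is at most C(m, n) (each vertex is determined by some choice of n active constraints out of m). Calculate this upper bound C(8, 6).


Each vertex corresponds to some choice of n active constraints out of m, so the number of vertices is at most C(m, n) = m! / (n!(m-n)!).
m = 8, n = 6
Numerator: 8 * 7 * 6 * 5 * 4 * 3
Denominator: 6! = 720
C(8, 6) = 28


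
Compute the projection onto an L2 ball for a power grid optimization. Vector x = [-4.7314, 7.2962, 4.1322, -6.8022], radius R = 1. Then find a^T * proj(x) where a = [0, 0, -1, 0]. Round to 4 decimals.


Step 1: Compute ||x|| (intermediates to 6 decimals).
||x|| = sqrt((-4.7314)^2 + 7.2962^2 + 4.1322^2 + (-6.8022)^2) = 11.788371
Step 2: Project.
Since ||x|| > R, scale = R/||x|| = 1/11.788371 = 0.084829, proj(x) = scale * x
proj(x) = [-0.40136, 0.618929, 0.35053, -0.577024]
Step 3: Dot product.
a^T * proj(x) = 0*(-0.40136) + 0*0.618929 - 1*0.35053 + 0*(-0.577024) = -0.3505


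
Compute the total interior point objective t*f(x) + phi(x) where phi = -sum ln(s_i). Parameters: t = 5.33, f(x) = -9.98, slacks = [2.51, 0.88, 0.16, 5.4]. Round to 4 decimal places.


Step 1: Compute log-barrier.
ln values: [0.9203, -0.1278, -1.8326, 1.6864]
phi = -(0.9203 - 0.1278 - 1.8326 + 1.6864) = -0.6463
Step 2: Compute augmented objective.
t*f(x) = 5.33*-9.98 = -53.1934
Total = -53.1934 - 0.6463 = -53.8397


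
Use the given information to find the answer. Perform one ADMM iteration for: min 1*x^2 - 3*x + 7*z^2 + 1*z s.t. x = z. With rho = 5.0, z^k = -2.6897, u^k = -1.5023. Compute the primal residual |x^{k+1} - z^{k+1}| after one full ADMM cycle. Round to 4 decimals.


ADMM iteration with rho = 5.0, z^k = -2.6897, u^k = -1.5023
Step 1: x-update.
Minimize 1*x^2 - 3*x + (5.0/2)*(x + 2.6897 - 1.5023)^2
FOC: (2*1 + 5.0)*x = 3 + 5.0*(-2.6897 + 1.5023)
x^{k+1} = -0.4196
Step 2: z-update.
Minimize 7*z^2 + 1*z + (5.0/2)*(-0.4196 - z - 1.5023)^2
FOC: (2*7 + 5.0)*z = -1 + 5.0*(-0.4196 - 1.5023)
z^{k+1} = -0.5584
Step 3: u-update.
u^{k+1} = -1.5023 - 0.4196 + 0.5584 = -1.3635
Step 4: Primal residual = |-0.4196 + 0.5584| = 0.1388


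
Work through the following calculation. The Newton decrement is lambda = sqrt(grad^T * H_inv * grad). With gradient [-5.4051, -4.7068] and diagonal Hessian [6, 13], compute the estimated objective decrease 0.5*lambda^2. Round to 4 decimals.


Step 1: H is diagonal, so H^(-1) * g = [-0.9009, -0.3621].
Step 2: g^T H^(-1) g = sum_i g_i^2 / H_ii
  = (-5.4051)^2/6 + (-4.7068)^2/13
  = 4.8692 + 1.7042 = 6.5733
Step 3: Objective decrease = 0.5 * g^T H^(-1) g = 3.2867


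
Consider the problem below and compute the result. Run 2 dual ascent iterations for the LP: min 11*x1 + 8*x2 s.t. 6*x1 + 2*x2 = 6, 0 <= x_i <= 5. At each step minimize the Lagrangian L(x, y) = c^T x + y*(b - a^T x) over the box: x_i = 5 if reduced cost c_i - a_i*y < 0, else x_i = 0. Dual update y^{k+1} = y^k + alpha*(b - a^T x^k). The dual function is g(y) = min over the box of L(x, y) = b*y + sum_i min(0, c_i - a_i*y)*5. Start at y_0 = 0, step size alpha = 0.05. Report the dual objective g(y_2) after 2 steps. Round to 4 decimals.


Dual ascent for LP: min 11*x1 + 8*x2, 6*x1 + 2*x2 = 6, 0 <= x_i <= 5
Step 1: y^k = 0.0, reduced costs: (11.0, 8.0)
  x^k = (0.0, 0.0), subgradient = b - a^T x = 6.0
  y^{k+1} = 0.0 + 0.05*6.0 = 0.3
Step 2: y^k = 0.3, reduced costs: (9.2, 7.4)
  x^k = (0.0, 0.0), subgradient = b - a^T x = 6.0
  y^{k+1} = 0.3 + 0.05*6.0 = 0.6
Dual objective at y_2 = 0.6: reduced costs (7.4, 6.8), box minimizer x = (0.0, 0.0)
g(y_2) = b*y + (c1 - a1*y)*x1 + (c2 - a2*y)*x2 = 6*0.6 + 7.4*0.0 + 6.8*0.0 = 3.6 + 0.0 + 0.0 = 3.6


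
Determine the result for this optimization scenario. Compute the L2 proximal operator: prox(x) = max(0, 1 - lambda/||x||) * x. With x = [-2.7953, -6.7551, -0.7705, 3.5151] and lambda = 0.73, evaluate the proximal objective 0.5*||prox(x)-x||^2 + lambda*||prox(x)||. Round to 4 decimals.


Step 1: Compute ||x||.
||x|| = 8.1483
Step 2: Compute scaling factor.
scale = max(0, 1 - 0.73/8.1483) = 0.9104
Step 3: prox(x) = [-2.5449, -6.1499, -0.7015, 3.2002]
||prox(x)|| = 7.4183
Step 4: Proximal objective.
0.5*||prox-x||^2 = 0.2665
lambda*||prox|| = 5.4154
Total = 5.6818


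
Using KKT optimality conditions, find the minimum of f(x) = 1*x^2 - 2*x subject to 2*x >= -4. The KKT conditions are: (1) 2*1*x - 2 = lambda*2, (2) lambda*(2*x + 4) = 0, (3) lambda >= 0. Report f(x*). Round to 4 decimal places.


Step 1: Try lambda = 0 (constraint inactive).
Stationarity: 2*1*x - 2 = 0
x* = 2/(2*1) = 1.0
Check constraint: 2*1.0 = 2.0 >= -4 -- satisfied.
Step 2: Compute optimal value.
f(x*) = 1*1.0^2 - 2*1.0 = -1.0


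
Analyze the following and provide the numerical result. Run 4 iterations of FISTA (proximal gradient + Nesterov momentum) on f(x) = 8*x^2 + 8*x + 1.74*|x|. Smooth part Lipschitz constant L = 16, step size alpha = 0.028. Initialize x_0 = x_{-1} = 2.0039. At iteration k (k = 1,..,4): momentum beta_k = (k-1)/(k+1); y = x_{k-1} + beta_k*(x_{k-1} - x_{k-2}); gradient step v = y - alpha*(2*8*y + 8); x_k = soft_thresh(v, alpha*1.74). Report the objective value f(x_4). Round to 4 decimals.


FISTA on f(x) = 8*x^2 + 8*x + 1.74*|x|
L = 16, alpha = 0.028
Iteration 1: beta = 0.0, y = 2.0039 + 0.0*(2.0039 - 2.0039) = 2.0039
  grad(y) = 40.0624, v = y - alpha*grad = 0.8822
  prox(v) = soft_thresh(0.8822, 0.0487) = 0.8334
Iteration 2: beta = 0.3333, y = 0.8334 + 0.3333*(0.8334 - 2.0039) = 0.4433
  grad(y) = 15.0924, v = y - alpha*grad = 0.0207
  prox(v) = soft_thresh(0.0207, 0.0487) = 0.0
Iteration 3: beta = 0.5, y = 0.0 + 0.5*(0.0 - 0.8334) = -0.4167
  grad(y) = 1.3325, v = y - alpha*grad = -0.454
  prox(v) = soft_thresh(-0.454, 0.0487) = -0.4053
Iteration 4: beta = 0.6, y = -0.4053 + 0.6*(-0.4053 - 0.0) = -0.6485
  grad(y) = -2.3759, v = y - alpha*grad = -0.582
  prox(v) = soft_thresh(-0.582, 0.0487) = -0.5332
f(x_4) = 8*(-0.5332)^2 + 8*(-0.5332) + 1.74*|-0.5332| = -1.0633


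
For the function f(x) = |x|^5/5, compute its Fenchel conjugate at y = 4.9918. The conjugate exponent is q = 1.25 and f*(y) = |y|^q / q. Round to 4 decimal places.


The conjugate exponent q satisfies 1/p + 1/q = 1.
p = 5, so q = 5/(5 - 1) = 1.25
|y|^q = 4.9918^1.25 = 7.4614
f*(4.9918) = 7.4614 / 1.25 = 5.9691


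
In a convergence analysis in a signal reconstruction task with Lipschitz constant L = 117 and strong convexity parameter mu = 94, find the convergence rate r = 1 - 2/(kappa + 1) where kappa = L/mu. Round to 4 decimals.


Step 1: Compute the condition number.
kappa = L/mu = 117/94 = 1.2447
Step 2: Compute the convergence rate.
r = 1 - 2/(kappa + 1) = 1 - 2*mu/(L + mu) = (L - mu)/(L + mu) = 23/211 = 0.109


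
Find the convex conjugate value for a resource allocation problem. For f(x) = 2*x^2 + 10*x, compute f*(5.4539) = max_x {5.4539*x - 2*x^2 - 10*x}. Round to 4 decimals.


f*(y) = sup_x {y*x - a*x^2 - b*x} = sup_x {(y-b)*x - a*x^2}
FOC: (y - b) - 2a*x = 0 => x* = (y - b)/(2a)
x* = (5.4539 - 10)/(2*2) = -1.1365
f*(5.4539) = (y-b)^2/(4a) = (5.4539 - 10)^2/(4*2)
= 20.667/8 = 2.5834


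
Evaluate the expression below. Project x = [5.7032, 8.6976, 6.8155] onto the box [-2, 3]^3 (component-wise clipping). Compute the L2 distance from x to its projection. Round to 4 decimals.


Project each component onto [-2, 3].
clip(5.7032) = 3.0, clip(8.6976) = 3.0, clip(6.8155) = 3.0
Projection = [3.0, 3.0, 3.0]
Squared diffs: [7.3073, 32.4626, 14.558]
Distance = sqrt(54.3279) = 7.3708


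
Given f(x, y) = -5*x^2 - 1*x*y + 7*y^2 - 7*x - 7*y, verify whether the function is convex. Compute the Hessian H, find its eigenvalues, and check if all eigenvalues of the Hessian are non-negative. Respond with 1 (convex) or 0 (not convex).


The Hessian of f(x,y) = -5*x^2 - 1*x*y + 7*y^2 - 7*x - 7*y is:
H = [[-10, -1], [-1, 14]]
Trace = -10 + 14 = 4
Determinant = -10*14 - (-1)^2 = -141
Discriminant = (4)^2 - 4*-141 = 580.0
Eigenvalues: lambda_1 = -10.0416, lambda_2 = 14.0416
The function is not convex.

0


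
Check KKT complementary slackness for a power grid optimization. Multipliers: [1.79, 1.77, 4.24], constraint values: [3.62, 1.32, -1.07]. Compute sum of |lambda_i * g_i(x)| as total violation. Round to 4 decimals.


KKT complementary slackness check:
lambda_1 * g_1 = 1.79 * 3.62 = 6.4798
lambda_2 * g_2 = 1.77 * 1.32 = 2.3364
lambda_3 * g_3 = 4.24 * -1.07 = -4.5368
Total violation = 6.4798 + 2.3364 + 4.5368 = 13.353


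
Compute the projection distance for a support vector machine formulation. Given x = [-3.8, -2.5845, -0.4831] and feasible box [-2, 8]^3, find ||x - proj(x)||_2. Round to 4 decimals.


Project each component onto [-2, 8].
clip(-3.8) = -2.0, clip(-2.5845) = -2.0, clip(-0.4831) = -0.4831
Projection = [-2.0, -2.0, -0.4831]
Squared diffs: [3.24, 0.3416, 0.0]
Distance = sqrt(3.5816) = 1.8925


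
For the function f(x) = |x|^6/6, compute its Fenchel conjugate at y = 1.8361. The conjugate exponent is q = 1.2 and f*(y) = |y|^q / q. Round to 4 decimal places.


The conjugate exponent q satisfies 1/p + 1/q = 1.
p = 6, so q = 6/(6 - 1) = 1.2
|y|^q = 1.8361^1.2 = 2.0734
f*(1.8361) = 2.0734 / 1.2 = 1.7278


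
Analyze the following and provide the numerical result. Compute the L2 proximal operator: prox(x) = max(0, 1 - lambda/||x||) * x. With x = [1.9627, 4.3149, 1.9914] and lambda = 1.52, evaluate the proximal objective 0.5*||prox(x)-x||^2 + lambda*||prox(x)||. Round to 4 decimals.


Step 1: Compute ||x||.
||x|| = 5.1416
Step 2: Compute scaling factor.
scale = max(0, 1 - 1.52/5.1416) = 0.7044
Step 3: prox(x) = [1.3825, 3.0393, 1.4027]
||prox(x)|| = 3.6216
Step 4: Proximal objective.
0.5*||prox-x||^2 = 1.1552
lambda*||prox|| = 5.5048
Total = 6.6601


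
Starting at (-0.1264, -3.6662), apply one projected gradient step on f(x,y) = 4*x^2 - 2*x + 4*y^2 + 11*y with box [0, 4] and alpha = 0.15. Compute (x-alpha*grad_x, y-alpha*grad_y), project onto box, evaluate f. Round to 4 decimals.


Step 1: Compute gradient at (-0.1264, -3.6662).
grad_x = 2*4*-0.1264 - 2 = -3.0112
grad_y = 2*4*-3.6662 + 11 = -18.3296
Step 2: Gradient step.
x_raw = -0.1264 - 0.15*-3.0112 = 0.3253
y_raw = -3.6662 - 0.15*-18.3296 = -0.9168
Step 3: Project onto [0, 4].
x_proj = clip(0.3253) = 0.3253
y_proj = clip(-0.9168) = 0.0
Step 4: Evaluate f.
f(0.3253, 0.0) = -0.2273


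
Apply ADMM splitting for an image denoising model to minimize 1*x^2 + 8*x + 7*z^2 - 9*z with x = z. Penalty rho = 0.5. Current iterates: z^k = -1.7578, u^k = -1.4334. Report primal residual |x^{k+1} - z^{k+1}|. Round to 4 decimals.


ADMM iteration with rho = 0.5, z^k = -1.7578, u^k = -1.4334
Step 1: x-update.
Minimize 1*x^2 + 8*x + (0.5/2)*(x + 1.7578 - 1.4334)^2
FOC: (2*1 + 0.5)*x = -8 + 0.5*(-1.7578 + 1.4334)
x^{k+1} = -3.2649
Step 2: z-update.
Minimize 7*z^2 - 9*z + (0.5/2)*(-3.2649 - z - 1.4334)^2
FOC: (2*7 + 0.5)*z = 9 + 0.5*(-3.2649 - 1.4334)
z^{k+1} = 0.4587
Step 3: u-update.
u^{k+1} = -1.4334 - 3.2649 - 0.4587 = -5.157
Step 4: Primal residual = |-3.2649 - 0.4587| = 3.7236


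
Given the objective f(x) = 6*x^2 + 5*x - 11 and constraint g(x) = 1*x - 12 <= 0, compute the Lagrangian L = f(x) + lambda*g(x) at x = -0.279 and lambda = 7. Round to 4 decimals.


Step 1: Evaluate f(x).
f(-0.279) = 6*(-0.279)^2 + 5*(-0.279) - 11 = -11.928
Step 2: Evaluate g(x).
g(-0.279) = 1*-0.279 - 12 = -12.279
Step 3: Compute Lagrangian.
L = -11.928 + 7*-12.279 = -97.881


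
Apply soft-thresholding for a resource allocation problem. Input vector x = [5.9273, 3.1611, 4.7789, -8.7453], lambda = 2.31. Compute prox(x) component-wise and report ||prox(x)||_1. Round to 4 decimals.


Soft-thresholding with lambda = 2.31:
prox(5.9273) = sign(5.9273)*max(|5.9273| - 2.31, 0) = 3.6173
prox(3.1611) = sign(3.1611)*max(|3.1611| - 2.31, 0) = 0.8511
prox(4.7789) = sign(4.7789)*max(|4.7789| - 2.31, 0) = 2.4689
prox(-8.7453) = sign(-8.7453)*max(|-8.7453| - 2.31, 0) = -6.4353
prox(x) = [3.6173, 0.8511, 2.4689, -6.4353]
||prox(x)||_1 = 3.6173 + 0.8511 + 2.4689 + 6.4353 = 13.3726


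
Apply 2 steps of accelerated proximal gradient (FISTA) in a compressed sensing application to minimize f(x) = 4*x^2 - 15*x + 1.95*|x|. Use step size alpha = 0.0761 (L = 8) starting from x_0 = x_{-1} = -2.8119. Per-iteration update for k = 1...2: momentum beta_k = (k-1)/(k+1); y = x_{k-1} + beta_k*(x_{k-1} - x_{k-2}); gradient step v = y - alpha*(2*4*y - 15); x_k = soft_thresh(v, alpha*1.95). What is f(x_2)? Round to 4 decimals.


FISTA on f(x) = 4*x^2 - 15*x + 1.95*|x|
L = 8, alpha = 0.0761
Iteration 1: beta = 0.0, y = -2.8119 + 0.0*(-2.8119 + 2.8119) = -2.8119
  grad(y) = -37.4952, v = y - alpha*grad = 0.0415
  prox(v) = soft_thresh(0.0415, 0.1484) = 0.0
Iteration 2: beta = 0.3333, y = 0.0 + 0.3333*(0.0 + 2.8119) = 0.9373
  grad(y) = -7.5016, v = y - alpha*grad = 1.5082
  prox(v) = soft_thresh(1.5082, 0.1484) = 1.3598
f(x_2) = 4*1.3598^2 - 15*1.3598 + 1.95*|1.3598| = -10.3491


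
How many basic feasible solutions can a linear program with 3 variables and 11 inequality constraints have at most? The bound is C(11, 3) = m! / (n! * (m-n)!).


Each vertex corresponds to some choice of n active constraints out of m, so the number of vertices is at most C(m, n) = m! / (n!(m-n)!).
m = 11, n = 3
Numerator: 11 * 10 * 9
Denominator: 3! = 6
C(11, 3) = 165


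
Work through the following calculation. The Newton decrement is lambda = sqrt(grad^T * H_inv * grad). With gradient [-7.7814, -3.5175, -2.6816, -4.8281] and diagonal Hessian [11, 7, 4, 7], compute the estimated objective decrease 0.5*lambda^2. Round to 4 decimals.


Step 1: H is diagonal, so H^(-1) * g = [-0.7074, -0.5025, -0.6704, -0.6897].
Step 2: g^T H^(-1) g = sum_i g_i^2 / H_ii
  = (-7.7814)^2/11 + (-3.5175)^2/7 + (-2.6816)^2/4 + (-4.8281)^2/7
  = 5.5046 + 1.7675 + 1.7977 + 3.3301 = 12.3999
Step 3: Objective decrease = 0.5 * g^T H^(-1) g = 6.2


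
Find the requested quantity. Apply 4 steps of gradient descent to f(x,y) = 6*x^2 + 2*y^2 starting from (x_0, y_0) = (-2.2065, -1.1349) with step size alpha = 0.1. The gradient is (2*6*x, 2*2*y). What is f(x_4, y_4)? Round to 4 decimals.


Gradient descent on f(x,y) = 6*x^2 + 2*y^2.
Starting point: (-2.2065, -1.1349), alpha = 0.1
Step 1: grad_x = 2*6*-2.2065 = -26.478, grad_y = 2*2*-1.1349 = -4.5396
  x_1 = -2.2065 - 0.1*-26.478 = 0.4413
  y_1 = -1.1349 - 0.1*-4.5396 = -0.6809
Step 2: grad_x = 2*6*0.4413 = 5.2956, grad_y = 2*2*-0.6809 = -2.7238
  x_2 = 0.4413 - 0.1*5.2956 = -0.0883
  y_2 = -0.6809 - 0.1*-2.7238 = -0.4086
Step 3: grad_x = 2*6*-0.0883 = -1.0591, grad_y = 2*2*-0.4086 = -1.6343
  x_3 = -0.0883 - 0.1*-1.0591 = 0.0177
  y_3 = -0.4086 - 0.1*-1.6343 = -0.2451
Step 4: grad_x = 2*6*0.0177 = 0.2118, grad_y = 2*2*-0.2451 = -0.9806
  x_4 = 0.0177 - 0.1*0.2118 = -0.0035
  y_4 = -0.2451 - 0.1*-0.9806 = -0.1471
f(-0.0035, -0.1471) = 6*(-0.0035)^2 + 2*(-0.1471)^2 = 0.0433


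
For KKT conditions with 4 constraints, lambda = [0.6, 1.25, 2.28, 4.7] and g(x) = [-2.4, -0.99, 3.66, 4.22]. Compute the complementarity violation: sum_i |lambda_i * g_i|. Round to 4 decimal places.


KKT complementary slackness check:
lambda_1 * g_1 = 0.6 * -2.4 = -1.44
lambda_2 * g_2 = 1.25 * -0.99 = -1.2375
lambda_3 * g_3 = 2.28 * 3.66 = 8.3448
lambda_4 * g_4 = 4.7 * 4.22 = 19.834
Total violation = 1.44 + 1.2375 + 8.3448 + 19.834 = 30.8563


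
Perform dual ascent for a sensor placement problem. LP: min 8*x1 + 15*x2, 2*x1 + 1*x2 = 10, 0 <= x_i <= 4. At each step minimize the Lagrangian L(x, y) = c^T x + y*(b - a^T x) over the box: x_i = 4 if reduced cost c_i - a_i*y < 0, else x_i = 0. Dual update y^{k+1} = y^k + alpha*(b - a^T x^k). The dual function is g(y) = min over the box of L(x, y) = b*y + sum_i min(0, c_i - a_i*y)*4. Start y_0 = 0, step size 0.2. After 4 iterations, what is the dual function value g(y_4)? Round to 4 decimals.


Dual ascent for LP: min 8*x1 + 15*x2, 2*x1 + 1*x2 = 10, 0 <= x_i <= 4
Step 1: y^k = 0.0, reduced costs: (8.0, 15.0)
  x^k = (0.0, 0.0), subgradient = b - a^T x = 10.0
  y^{k+1} = 0.0 + 0.2*10.0 = 2.0
Step 2: y^k = 2.0, reduced costs: (4.0, 13.0)
  x^k = (0.0, 0.0), subgradient = b - a^T x = 10.0
  y^{k+1} = 2.0 + 0.2*10.0 = 4.0
Step 3: y^k = 4.0, reduced costs: (0.0, 11.0)
  x^k = (0.0, 0.0), subgradient = b - a^T x = 10.0
  y^{k+1} = 4.0 + 0.2*10.0 = 6.0
Step 4: y^k = 6.0, reduced costs: (-4.0, 9.0)
  x^k = (4.0, 0.0), subgradient = b - a^T x = 2.0
  y^{k+1} = 6.0 + 0.2*2.0 = 6.4
Dual objective at y_4 = 6.4: reduced costs (-4.8, 8.6), box minimizer x = (4.0, 0.0)
g(y_4) = b*y + (c1 - a1*y)*x1 + (c2 - a2*y)*x2 = 10*6.4 + (-4.8)*4.0 + 8.6*0.0 = 64.0 - 19.2 + 0.0 = 44.8


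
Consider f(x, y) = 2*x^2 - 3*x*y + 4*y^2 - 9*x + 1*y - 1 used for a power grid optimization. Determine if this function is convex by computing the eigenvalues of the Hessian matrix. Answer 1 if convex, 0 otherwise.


The Hessian of f(x,y) = 2*x^2 - 3*x*y + 4*y^2 - 9*x + 1*y - 1 is:
H = [[4, -3], [-3, 8]]
Trace = 4 + 8 = 12
Determinant = 4*8 - (-3)^2 = 23
Discriminant = (12)^2 - 4*23 = 52.0
Eigenvalues: lambda_1 = 2.3944, lambda_2 = 9.6056
The function is convex.

1


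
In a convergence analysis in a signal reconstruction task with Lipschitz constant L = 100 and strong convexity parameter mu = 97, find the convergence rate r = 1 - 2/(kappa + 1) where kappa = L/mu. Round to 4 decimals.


Step 1: Compute the condition number.
kappa = L/mu = 100/97 = 1.0309
Step 2: Compute the convergence rate.
r = 1 - 2/(kappa + 1) = 1 - 2*mu/(L + mu) = (L - mu)/(L + mu) = 3/197 = 0.0152


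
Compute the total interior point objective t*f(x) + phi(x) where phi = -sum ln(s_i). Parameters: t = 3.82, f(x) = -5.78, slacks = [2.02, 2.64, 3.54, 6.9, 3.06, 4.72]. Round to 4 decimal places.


Step 1: Compute log-barrier.
ln values: [0.7031, 0.9708, 1.2641, 1.9315, 1.1184, 1.5518]
phi = -(0.7031 + 0.9708 + 1.2641 + 1.9315 + 1.1184 + 1.5518) = -7.5397
Step 2: Compute augmented objective.
t*f(x) = 3.82*-5.78 = -22.0796
Total = -22.0796 - 7.5397 = -29.6193


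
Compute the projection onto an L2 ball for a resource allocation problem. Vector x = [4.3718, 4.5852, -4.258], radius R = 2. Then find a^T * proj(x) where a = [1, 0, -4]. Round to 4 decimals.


Step 1: Compute ||x|| (intermediates to 6 decimals).
||x|| = sqrt(4.3718^2 + 4.5852^2 + (-4.258)^2) = 7.633299
Step 2: Project.
Since ||x|| > R, scale = R/||x|| = 2/7.633299 = 0.26201, proj(x) = scale * x
proj(x) = [1.145455, 1.201368, -1.115639]
Step 3: Dot product.
a^T * proj(x) = 1*1.145455 + 0*1.201368 - 4*(-1.115639) = 5.608


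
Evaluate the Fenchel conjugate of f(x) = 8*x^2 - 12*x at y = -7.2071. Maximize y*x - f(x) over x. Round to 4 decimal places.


f*(y) = sup_x {y*x - a*x^2 - b*x} = sup_x {(y-b)*x - a*x^2}
FOC: (y - b) - 2a*x = 0 => x* = (y - b)/(2a)
x* = (-7.2071 + 12)/(2*8) = 0.2996
f*(-7.2071) = (y-b)^2/(4a) = (-7.2071 + 12)^2/(4*8)
= 22.9719/32 = 0.7179


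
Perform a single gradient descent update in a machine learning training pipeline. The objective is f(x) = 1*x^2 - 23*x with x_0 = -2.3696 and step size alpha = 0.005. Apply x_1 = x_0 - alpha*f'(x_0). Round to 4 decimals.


We compute the gradient at x_0 and apply the update.
f'(x) = 2*x - 23
f'(-2.3696) = 2*-2.3696 - 23 = -27.7392
x_1 = -2.3696 - 0.005*-27.7392 = -2.2309


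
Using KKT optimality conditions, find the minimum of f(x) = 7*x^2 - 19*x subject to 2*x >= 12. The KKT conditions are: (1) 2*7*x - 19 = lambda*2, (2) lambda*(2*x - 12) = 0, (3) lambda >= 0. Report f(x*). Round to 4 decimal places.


Step 1: Try lambda = 0 (constraint inactive).
x_unc = 19/(2*7) = 1.3571
Check: 2*1.3571 = 2.7142 < 12 -- violated!
Step 2: Constraint must be active: 2*x = 12
x* = 12/2 = 6.0
lambda = (2*7*6.0 - 19)/2 = 32.5
Step 3: Compute optimal value.
f(x*) = 7*6.0^2 - 19*6.0 = 138.0


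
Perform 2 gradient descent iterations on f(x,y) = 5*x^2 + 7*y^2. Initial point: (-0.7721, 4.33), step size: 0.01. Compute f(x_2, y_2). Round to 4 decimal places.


Gradient descent on f(x,y) = 5*x^2 + 7*y^2.
Starting point: (-0.7721, 4.33), alpha = 0.01
Step 1: grad_x = 2*5*-0.7721 = -7.721, grad_y = 2*7*4.33 = 60.62
  x_1 = -0.7721 - 0.01*-7.721 = -0.6949
  y_1 = 4.33 - 0.01*60.62 = 3.7238
Step 2: grad_x = 2*5*-0.6949 = -6.9489, grad_y = 2*7*3.7238 = 52.1332
  x_2 = -0.6949 - 0.01*-6.9489 = -0.6254
  y_2 = 3.7238 - 0.01*52.1332 = 3.2025
f(-0.6254, 3.2025) = 5*(-0.6254)^2 + 7*3.2025^2 = 73.7462


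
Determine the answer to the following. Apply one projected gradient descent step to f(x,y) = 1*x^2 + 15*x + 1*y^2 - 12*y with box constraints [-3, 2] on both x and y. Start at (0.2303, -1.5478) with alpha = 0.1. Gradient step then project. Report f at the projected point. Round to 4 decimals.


Step 1: Compute gradient at (0.2303, -1.5478).
grad_x = 2*1*0.2303 + 15 = 15.4606
grad_y = 2*1*-1.5478 - 12 = -15.0956
Step 2: Gradient step.
x_raw = 0.2303 - 0.1*15.4606 = -1.3158
y_raw = -1.5478 - 0.1*-15.0956 = -0.0382
Step 3: Project onto [-3, 2].
x_proj = clip(-1.3158) = -1.3158
y_proj = clip(-0.0382) = -0.0382
Step 4: Evaluate f.
f(-1.3158, -0.0382) = -17.5448


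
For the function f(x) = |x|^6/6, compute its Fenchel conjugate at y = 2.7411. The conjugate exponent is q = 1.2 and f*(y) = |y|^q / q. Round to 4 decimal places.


The conjugate exponent q satisfies 1/p + 1/q = 1.
p = 6, so q = 6/(6 - 1) = 1.2
|y|^q = 2.7411^1.2 = 3.3536
f*(2.7411) = 3.3536 / 1.2 = 2.7947


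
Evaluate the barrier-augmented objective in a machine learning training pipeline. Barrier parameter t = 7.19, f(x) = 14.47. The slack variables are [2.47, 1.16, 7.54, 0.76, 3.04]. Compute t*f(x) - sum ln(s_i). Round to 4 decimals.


Step 1: Compute log-barrier.
ln values: [0.9042, 0.1484, 2.0202, -0.2744, 1.1119]
phi = -(0.9042 + 0.1484 + 2.0202 - 0.2744 + 1.1119) = -3.9103
Step 2: Compute augmented objective.
t*f(x) = 7.19*14.47 = 104.0393
Total = 104.0393 - 3.9103 = 100.129


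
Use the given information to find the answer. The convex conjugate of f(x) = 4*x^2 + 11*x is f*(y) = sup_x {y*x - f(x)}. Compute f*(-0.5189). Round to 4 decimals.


f*(y) = sup_x {y*x - a*x^2 - b*x} = sup_x {(y-b)*x - a*x^2}
FOC: (y - b) - 2a*x = 0 => x* = (y - b)/(2a)
x* = (-0.5189 - 11)/(2*4) = -1.4399
f*(-0.5189) = (y-b)^2/(4a) = (-0.5189 - 11)^2/(4*4)
= 132.6851/16 = 8.2928


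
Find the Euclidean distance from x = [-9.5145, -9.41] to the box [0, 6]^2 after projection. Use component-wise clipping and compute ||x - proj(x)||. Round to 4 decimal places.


Project each component onto [0, 6].
clip(-9.5145) = 0.0, clip(-9.41) = 0.0
Projection = [0.0, 0.0]
Squared diffs: [90.5257, 88.5481]
Distance = sqrt(179.0738) = 13.3818


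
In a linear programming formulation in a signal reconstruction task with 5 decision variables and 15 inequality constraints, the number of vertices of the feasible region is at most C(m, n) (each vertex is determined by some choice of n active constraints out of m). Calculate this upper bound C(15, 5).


Each vertex corresponds to some choice of n active constraints out of m, so the number of vertices is at most C(m, n) = m! / (n!(m-n)!).
m = 15, n = 5
Numerator: 15 * 14 * 13 * 12 * 11
Denominator: 5! = 120
C(15, 5) = 3003


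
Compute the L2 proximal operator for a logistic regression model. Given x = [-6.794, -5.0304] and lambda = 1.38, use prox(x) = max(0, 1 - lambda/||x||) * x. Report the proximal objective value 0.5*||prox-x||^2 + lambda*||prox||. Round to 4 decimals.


Step 1: Compute ||x||.
||x|| = 8.4536
Step 2: Compute scaling factor.
scale = max(0, 1 - 1.38/8.4536) = 0.8368
Step 3: prox(x) = [-5.6849, -4.2092]
||prox(x)|| = 7.0736
Step 4: Proximal objective.
0.5*||prox-x||^2 = 0.9522
lambda*||prox|| = 9.7616
Total = 10.7138


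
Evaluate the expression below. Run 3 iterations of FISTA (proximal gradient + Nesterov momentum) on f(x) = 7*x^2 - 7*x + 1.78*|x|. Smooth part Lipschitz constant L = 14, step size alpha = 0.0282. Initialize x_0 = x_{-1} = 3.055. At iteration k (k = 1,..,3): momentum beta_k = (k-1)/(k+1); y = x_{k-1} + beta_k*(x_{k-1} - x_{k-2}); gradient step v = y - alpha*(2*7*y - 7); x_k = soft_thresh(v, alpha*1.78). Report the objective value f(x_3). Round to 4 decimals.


FISTA on f(x) = 7*x^2 - 7*x + 1.78*|x|
L = 14, alpha = 0.0282
Iteration 1: beta = 0.0, y = 3.055 + 0.0*(3.055 - 3.055) = 3.055
  grad(y) = 35.77, v = y - alpha*grad = 2.0463
  prox(v) = soft_thresh(2.0463, 0.0502) = 1.9961
Iteration 2: beta = 0.3333, y = 1.9961 + 0.3333*(1.9961 - 3.055) = 1.6431
  grad(y) = 16.0037, v = y - alpha*grad = 1.1918
  prox(v) = soft_thresh(1.1918, 0.0502) = 1.1416
Iteration 3: beta = 0.5, y = 1.1416 + 0.5*(1.1416 - 1.9961) = 0.7144
  grad(y) = 3.0014, v = y - alpha*grad = 0.6297
  prox(v) = soft_thresh(0.6297, 0.0502) = 0.5796
f(x_3) = 7*0.5796^2 - 7*0.5796 + 1.78*|0.5796| = -0.6741


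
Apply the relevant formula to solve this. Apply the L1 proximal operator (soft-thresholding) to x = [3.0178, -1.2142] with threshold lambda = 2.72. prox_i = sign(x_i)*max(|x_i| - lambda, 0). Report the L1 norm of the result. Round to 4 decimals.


Soft-thresholding with lambda = 2.72:
prox(3.0178) = sign(3.0178)*max(|3.0178| - 2.72, 0) = 0.2978
prox(-1.2142) = sign(-1.2142)*max(|-1.2142| - 2.72, 0) = 0.0
prox(x) = [0.2978, 0.0]
||prox(x)||_1 = 0.2978 + 0.0 = 0.2978


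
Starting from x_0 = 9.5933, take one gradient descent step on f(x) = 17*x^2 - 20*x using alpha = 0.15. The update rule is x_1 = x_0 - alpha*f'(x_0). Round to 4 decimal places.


We compute the gradient at x_0 and apply the update.
f'(x) = 34*x - 20
f'(9.5933) = 34*9.5933 - 20 = 306.1722
x_1 = 9.5933 - 0.15*306.1722 = -36.3325


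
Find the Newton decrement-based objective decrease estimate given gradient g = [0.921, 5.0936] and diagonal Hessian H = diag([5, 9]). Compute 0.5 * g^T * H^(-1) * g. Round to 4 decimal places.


Step 1: H is diagonal, so H^(-1) * g = [0.1842, 0.566].
Step 2: g^T H^(-1) g = sum_i g_i^2 / H_ii
  = (0.921)^2/5 + (5.0936)^2/9
  = 0.1696 + 2.8828 = 3.0524
Step 3: Objective decrease = 0.5 * g^T H^(-1) g = 1.5262


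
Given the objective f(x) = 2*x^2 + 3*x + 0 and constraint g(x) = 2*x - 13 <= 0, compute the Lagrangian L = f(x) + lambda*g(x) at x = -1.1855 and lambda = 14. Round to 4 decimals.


Step 1: Evaluate f(x).
f(-1.1855) = 2*(-1.1855)^2 + 3*(-1.1855) + 0 = -0.7457
Step 2: Evaluate g(x).
g(-1.1855) = 2*-1.1855 - 13 = -15.371
Step 3: Compute Lagrangian.
L = -0.7457 + 14*-15.371 = -215.9397


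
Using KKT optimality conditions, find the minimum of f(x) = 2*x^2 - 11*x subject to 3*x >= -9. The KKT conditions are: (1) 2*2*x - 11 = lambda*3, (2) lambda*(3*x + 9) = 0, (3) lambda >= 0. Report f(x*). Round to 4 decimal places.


Step 1: Try lambda = 0 (constraint inactive).
Stationarity: 2*2*x - 11 = 0
x* = 11/(2*2) = 2.75
Check constraint: 3*2.75 = 8.25 >= -9 -- satisfied.
Step 2: Compute optimal value.
f(x*) = 2*2.75^2 - 11*2.75 = -15.125
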